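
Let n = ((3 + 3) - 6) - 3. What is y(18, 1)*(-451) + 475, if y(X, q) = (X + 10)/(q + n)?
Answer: 6789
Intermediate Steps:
n = -3 (n = (6 - 6) - 3 = 0 - 3 = -3)
y(X, q) = (10 + X)/(-3 + q) (y(X, q) = (X + 10)/(q - 3) = (10 + X)/(-3 + q))
y(18, 1)*(-451) + 475 = ((10 + 18)/(-3 + 1))*(-451) + 475 = (28/(-2))*(-451) + 475 = -1/2*28*(-451) + 475 = -14*(-451) + 475 = 6314 + 475 = 6789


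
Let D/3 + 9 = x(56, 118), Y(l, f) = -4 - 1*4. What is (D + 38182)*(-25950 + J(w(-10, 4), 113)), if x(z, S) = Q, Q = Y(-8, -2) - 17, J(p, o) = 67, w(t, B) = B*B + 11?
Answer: -985624640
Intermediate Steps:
w(t, B) = 11 + B**2 (w(t, B) = B**2 + 11 = 11 + B**2)
Y(l, f) = -8 (Y(l, f) = -4 - 4 = -8)
Q = -25 (Q = -8 - 17 = -25)
x(z, S) = -25
D = -102 (D = -27 + 3*(-25) = -27 - 75 = -102)
(D + 38182)*(-25950 + J(w(-10, 4), 113)) = (-102 + 38182)*(-25950 + 67) = 38080*(-25883) = -985624640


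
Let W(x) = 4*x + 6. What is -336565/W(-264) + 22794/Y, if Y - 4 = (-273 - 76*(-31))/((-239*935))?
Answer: 376565679767/62424390 ≈ 6032.4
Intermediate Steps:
W(x) = 6 + 4*x
Y = 891777/223465 (Y = 4 + (-273 - 76*(-31))/((-239*935)) = 4 + (-273 + 2356)/(-223465) = 4 + 2083*(-1/223465) = 4 - 2083/223465 = 891777/223465 ≈ 3.9907)
-336565/W(-264) + 22794/Y = -336565/(6 + 4*(-264)) + 22794/(891777/223465) = -336565/(6 - 1056) + 22794*(223465/891777) = -336565/(-1050) + 1697887070/297259 = -336565*(-1/1050) + 1697887070/297259 = 67313/210 + 1697887070/297259 = 376565679767/62424390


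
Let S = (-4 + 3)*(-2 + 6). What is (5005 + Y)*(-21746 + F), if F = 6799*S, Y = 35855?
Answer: -1999770120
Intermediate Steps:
S = -4 (S = -1*4 = -4)
F = -27196 (F = 6799*(-4) = -27196)
(5005 + Y)*(-21746 + F) = (5005 + 35855)*(-21746 - 27196) = 40860*(-48942) = -1999770120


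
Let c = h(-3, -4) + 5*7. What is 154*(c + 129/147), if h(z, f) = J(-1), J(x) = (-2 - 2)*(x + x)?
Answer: 47300/7 ≈ 6757.1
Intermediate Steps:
J(x) = -8*x
h(z, f) = 8 (h(z, f) = -8*(-1) = 8)
c = 43 (c = 8 + 5*7 = 8 + 35 = 43)
154*(c + 129/147) = 154*(43 + 129/147) = 154*(43 + 129*(1/147)) = 154*(43 + 43/49) = 154*(2150/49) = 47300/7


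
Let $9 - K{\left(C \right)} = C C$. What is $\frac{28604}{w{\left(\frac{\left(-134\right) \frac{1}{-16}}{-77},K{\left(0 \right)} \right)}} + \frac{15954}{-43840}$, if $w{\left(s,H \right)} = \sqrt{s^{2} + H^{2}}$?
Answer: $- \frac{7977}{21920} + \frac{17620064 \sqrt{1229617}}{6148085} \approx 3177.6$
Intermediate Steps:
$K{\left(C \right)} = 9 - C^{2}$ ($K{\left(C \right)} = 9 - C C = 9 - C^{2}$)
$w{\left(s,H \right)} = \sqrt{H^{2} + s^{2}}$
$\frac{28604}{w{\left(\frac{\left(-134\right) \frac{1}{-16}}{-77},K{\left(0 \right)} \right)}} + \frac{15954}{-43840} = \frac{28604}{\sqrt{\left(9 - 0^{2}\right)^{2} + \left(\frac{\left(-134\right) \frac{1}{-16}}{-77}\right)^{2}}} + \frac{15954}{-43840} = \frac{28604}{\sqrt{\left(9 - 0\right)^{2} + \left(\left(-134\right) \left(- \frac{1}{16}\right) \left(- \frac{1}{77}\right)\right)^{2}}} + 15954 \left(- \frac{1}{43840}\right) = \frac{28604}{\sqrt{\left(9 + 0\right)^{2} + \left(\frac{67}{8} \left(- \frac{1}{77}\right)\right)^{2}}} - \frac{7977}{21920} = \frac{28604}{\sqrt{9^{2} + \left(- \frac{67}{616}\right)^{2}}} - \frac{7977}{21920} = \frac{28604}{\sqrt{81 + \frac{4489}{379456}}} - \frac{7977}{21920} = \frac{28604}{\sqrt{\frac{30740425}{379456}}} - \frac{7977}{21920} = \frac{28604}{\frac{5}{616} \sqrt{1229617}} - \frac{7977}{21920} = 28604 \frac{616 \sqrt{1229617}}{6148085} - \frac{7977}{21920} = \frac{17620064 \sqrt{1229617}}{6148085} - \frac{7977}{21920} = - \frac{7977}{21920} + \frac{17620064 \sqrt{1229617}}{6148085}$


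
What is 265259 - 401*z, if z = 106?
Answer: 222753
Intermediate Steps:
265259 - 401*z = 265259 - 401*106 = 265259 - 42506 = 222753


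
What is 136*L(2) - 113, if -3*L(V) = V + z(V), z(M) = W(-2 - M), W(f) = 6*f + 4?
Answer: 703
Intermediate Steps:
W(f) = 4 + 6*f
z(M) = -8 - 6*M (z(M) = 4 + 6*(-2 - M) = 4 + (-12 - 6*M) = -8 - 6*M)
L(V) = 8/3 + 5*V/3 (L(V) = -(V + (-8 - 6*V))/3 = -(-8 - 5*V)/3 = 8/3 + 5*V/3)
136*L(2) - 113 = 136*(8/3 + (5/3)*2) - 113 = 136*(8/3 + 10/3) - 113 = 136*6 - 113 = 816 - 113 = 703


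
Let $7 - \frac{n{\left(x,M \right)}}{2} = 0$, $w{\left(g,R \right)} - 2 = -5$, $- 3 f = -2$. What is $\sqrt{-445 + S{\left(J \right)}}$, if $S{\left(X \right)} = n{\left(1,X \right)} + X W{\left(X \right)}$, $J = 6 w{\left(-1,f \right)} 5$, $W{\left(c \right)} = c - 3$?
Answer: $\sqrt{7939} \approx 89.101$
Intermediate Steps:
$f = \frac{2}{3}$ ($f = \left(- \frac{1}{3}\right) \left(-2\right) = \frac{2}{3} \approx 0.66667$)
$w{\left(g,R \right)} = -3$ ($w{\left(g,R \right)} = 2 - 5 = -3$)
$W{\left(c \right)} = -3 + c$ ($W{\left(c \right)} = c - 3 = -3 + c$)
$J = -90$ ($J = 6 \left(-3\right) 5 = \left(-18\right) 5 = -90$)
$n{\left(x,M \right)} = 14$ ($n{\left(x,M \right)} = 14 - 0 = 14 + 0 = 14$)
$S{\left(X \right)} = 14 + X \left(-3 + X\right)$
$\sqrt{-445 + S{\left(J \right)}} = \sqrt{-445 - \left(-14 + 90 \left(-3 - 90\right)\right)} = \sqrt{-445 + \left(14 - -8370\right)} = \sqrt{-445 + \left(14 + 8370\right)} = \sqrt{-445 + 8384} = \sqrt{7939}$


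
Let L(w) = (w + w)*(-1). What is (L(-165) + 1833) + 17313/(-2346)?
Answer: 1685695/782 ≈ 2155.6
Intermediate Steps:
L(w) = -2*w (L(w) = (2*w)*(-1) = -2*w)
(L(-165) + 1833) + 17313/(-2346) = (-2*(-165) + 1833) + 17313/(-2346) = (330 + 1833) + 17313*(-1/2346) = 2163 - 5771/782 = 1685695/782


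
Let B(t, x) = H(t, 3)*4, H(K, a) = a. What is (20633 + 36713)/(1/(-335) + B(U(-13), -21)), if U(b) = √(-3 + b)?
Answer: 19210910/4019 ≈ 4780.0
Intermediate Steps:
B(t, x) = 12 (B(t, x) = 3*4 = 12)
(20633 + 36713)/(1/(-335) + B(U(-13), -21)) = (20633 + 36713)/(1/(-335) + 12) = 57346/(-1/335 + 12) = 57346/(4019/335) = 57346*(335/4019) = 19210910/4019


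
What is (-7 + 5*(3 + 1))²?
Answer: 169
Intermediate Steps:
(-7 + 5*(3 + 1))² = (-7 + 5*4)² = (-7 + 20)² = 13² = 169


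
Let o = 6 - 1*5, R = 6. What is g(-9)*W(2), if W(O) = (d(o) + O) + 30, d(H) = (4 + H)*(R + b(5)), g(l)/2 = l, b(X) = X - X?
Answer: -1116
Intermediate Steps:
b(X) = 0
g(l) = 2*l
o = 1 (o = 6 - 5 = 1)
d(H) = 24 + 6*H (d(H) = (4 + H)*(6 + 0) = (4 + H)*6 = 24 + 6*H)
W(O) = 60 + O (W(O) = ((24 + 6*1) + O) + 30 = ((24 + 6) + O) + 30 = (30 + O) + 30 = 60 + O)
g(-9)*W(2) = (2*(-9))*(60 + 2) = -18*62 = -1116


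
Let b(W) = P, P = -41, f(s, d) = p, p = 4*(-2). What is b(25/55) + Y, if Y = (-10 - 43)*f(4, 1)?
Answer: 383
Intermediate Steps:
p = -8
f(s, d) = -8
b(W) = -41
Y = 424 (Y = (-10 - 43)*(-8) = -53*(-8) = 424)
b(25/55) + Y = -41 + 424 = 383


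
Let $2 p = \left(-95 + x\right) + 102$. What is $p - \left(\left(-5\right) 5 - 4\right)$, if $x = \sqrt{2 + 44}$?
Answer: $\frac{65}{2} + \frac{\sqrt{46}}{2} \approx 35.891$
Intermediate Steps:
$x = \sqrt{46} \approx 6.7823$
$p = \frac{7}{2} + \frac{\sqrt{46}}{2}$ ($p = \frac{\left(-95 + \sqrt{46}\right) + 102}{2} = \frac{7 + \sqrt{46}}{2} = \frac{7}{2} + \frac{\sqrt{46}}{2} \approx 6.8912$)
$p - \left(\left(-5\right) 5 - 4\right) = \left(\frac{7}{2} + \frac{\sqrt{46}}{2}\right) - \left(\left(-5\right) 5 - 4\right) = \left(\frac{7}{2} + \frac{\sqrt{46}}{2}\right) - \left(-25 - 4\right) = \left(\frac{7}{2} + \frac{\sqrt{46}}{2}\right) - -29 = \left(\frac{7}{2} + \frac{\sqrt{46}}{2}\right) + 29 = \frac{65}{2} + \frac{\sqrt{46}}{2}$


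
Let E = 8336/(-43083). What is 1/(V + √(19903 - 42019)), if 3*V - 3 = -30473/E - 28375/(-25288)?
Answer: 328065428998942766256/17223345234008064288474673 - 12497896065765888*I*√5529/17223345234008064288474673 ≈ 1.9048e-5 - 5.3956e-8*I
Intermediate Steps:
E = -8336/43083 (E = 8336*(-1/43083) = -8336/43083 ≈ -0.19349)
V = 4150085183737/79050288 (V = 1 + (-30473/(-8336/43083) - 28375/(-25288))/3 = 1 + (-30473*(-43083/8336) - 28375*(-1/25288))/3 = 1 + (1312868259/8336 + 28375/25288)/3 = 1 + (⅓)*(4150006133449/26350096) = 1 + 4150006133449/79050288 = 4150085183737/79050288 ≈ 52499.)
1/(V + √(19903 - 42019)) = 1/(4150085183737/79050288 + √(19903 - 42019)) = 1/(4150085183737/79050288 + √(-22116)) = 1/(4150085183737/79050288 + 2*I*√5529)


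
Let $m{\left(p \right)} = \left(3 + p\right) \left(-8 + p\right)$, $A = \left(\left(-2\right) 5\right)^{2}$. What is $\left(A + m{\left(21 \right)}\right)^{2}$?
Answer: $169744$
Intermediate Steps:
$A = 100$ ($A = \left(-10\right)^{2} = 100$)
$m{\left(p \right)} = \left(-8 + p\right) \left(3 + p\right)$
$\left(A + m{\left(21 \right)}\right)^{2} = \left(100 - \left(129 - 441\right)\right)^{2} = \left(100 - -312\right)^{2} = \left(100 + 312\right)^{2} = 412^{2} = 169744$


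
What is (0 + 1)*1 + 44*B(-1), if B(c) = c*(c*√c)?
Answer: 1 + 44*I ≈ 1.0 + 44.0*I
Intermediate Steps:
B(c) = c^(5/2) (B(c) = c*c^(3/2) = c^(5/2))
(0 + 1)*1 + 44*B(-1) = (0 + 1)*1 + 44*(-1)^(5/2) = 1*1 + 44*I = 1 + 44*I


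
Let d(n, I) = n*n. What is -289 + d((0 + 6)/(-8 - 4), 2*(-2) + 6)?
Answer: -1155/4 ≈ -288.75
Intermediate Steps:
d(n, I) = n²
-289 + d((0 + 6)/(-8 - 4), 2*(-2) + 6) = -289 + ((0 + 6)/(-8 - 4))² = -289 + (6/(-12))² = -289 + (6*(-1/12))² = -289 + (-½)² = -289 + ¼ = -1155/4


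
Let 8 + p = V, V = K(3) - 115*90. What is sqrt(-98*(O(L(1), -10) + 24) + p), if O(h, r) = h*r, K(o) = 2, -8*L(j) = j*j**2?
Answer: I*sqrt(51322)/2 ≈ 113.27*I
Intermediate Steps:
L(j) = -j**3/8 (L(j) = -j*j**2/8 = -j**3/8)
V = -10348 (V = 2 - 115*90 = 2 - 10350 = -10348)
p = -10356 (p = -8 - 10348 = -10356)
sqrt(-98*(O(L(1), -10) + 24) + p) = sqrt(-98*(-1/8*1**3*(-10) + 24) - 10356) = sqrt(-98*(-1/8*1*(-10) + 24) - 10356) = sqrt(-98*(-1/8*(-10) + 24) - 10356) = sqrt(-98*(5/4 + 24) - 10356) = sqrt(-98*101/4 - 10356) = sqrt(-4949/2 - 10356) = sqrt(-25661/2) = I*sqrt(51322)/2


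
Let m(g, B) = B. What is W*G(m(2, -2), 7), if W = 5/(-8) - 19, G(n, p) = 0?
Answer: 0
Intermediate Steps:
W = -157/8 (W = 5*(-⅛) - 19 = -5/8 - 19 = -157/8 ≈ -19.625)
W*G(m(2, -2), 7) = -157/8*0 = 0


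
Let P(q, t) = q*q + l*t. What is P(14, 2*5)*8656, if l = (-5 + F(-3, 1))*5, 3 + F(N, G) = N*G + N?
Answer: -4362624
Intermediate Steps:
F(N, G) = -3 + N + G*N (F(N, G) = -3 + (N*G + N) = -3 + (G*N + N) = -3 + (N + G*N) = -3 + N + G*N)
l = -70 (l = (-5 + (-3 - 3 + 1*(-3)))*5 = (-5 + (-3 - 3 - 3))*5 = (-5 - 9)*5 = -14*5 = -70)
P(q, t) = q² - 70*t (P(q, t) = q*q - 70*t = q² - 70*t)
P(14, 2*5)*8656 = (14² - 140*5)*8656 = (196 - 70*10)*8656 = (196 - 700)*8656 = -504*8656 = -4362624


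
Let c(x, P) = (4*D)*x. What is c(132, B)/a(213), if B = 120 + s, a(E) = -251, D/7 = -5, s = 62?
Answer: 18480/251 ≈ 73.625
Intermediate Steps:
D = -35 (D = 7*(-5) = -35)
B = 182 (B = 120 + 62 = 182)
c(x, P) = -140*x (c(x, P) = (4*(-35))*x = -140*x)
c(132, B)/a(213) = -140*132/(-251) = -18480*(-1/251) = 18480/251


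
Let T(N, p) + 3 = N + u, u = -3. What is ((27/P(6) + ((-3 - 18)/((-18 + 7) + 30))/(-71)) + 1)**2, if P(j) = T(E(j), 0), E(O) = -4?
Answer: 516334729/181980100 ≈ 2.8373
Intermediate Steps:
T(N, p) = -6 + N (T(N, p) = -3 + (N - 3) = -3 + (-3 + N) = -6 + N)
P(j) = -10 (P(j) = -6 - 4 = -10)
((27/P(6) + ((-3 - 18)/((-18 + 7) + 30))/(-71)) + 1)**2 = ((27/(-10) + ((-3 - 18)/((-18 + 7) + 30))/(-71)) + 1)**2 = ((27*(-1/10) - 21/(-11 + 30)*(-1/71)) + 1)**2 = ((-27/10 - 21/19*(-1/71)) + 1)**2 = ((-27/10 + 21/1349) + 1)**2 = (-36213/13490 + 1)**2 = (-22723/13490)**2 = 516334729/181980100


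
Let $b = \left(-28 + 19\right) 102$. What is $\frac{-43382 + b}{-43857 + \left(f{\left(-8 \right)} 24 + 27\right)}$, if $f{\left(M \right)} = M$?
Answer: $\frac{22150}{22011} \approx 1.0063$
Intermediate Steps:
$b = -918$ ($b = \left(-9\right) 102 = -918$)
$\frac{-43382 + b}{-43857 + \left(f{\left(-8 \right)} 24 + 27\right)} = \frac{-43382 - 918}{-43857 + \left(\left(-8\right) 24 + 27\right)} = - \frac{44300}{-43857 + \left(-192 + 27\right)} = - \frac{44300}{-43857 - 165} = - \frac{44300}{-44022} = \left(-44300\right) \left(- \frac{1}{44022}\right) = \frac{22150}{22011}$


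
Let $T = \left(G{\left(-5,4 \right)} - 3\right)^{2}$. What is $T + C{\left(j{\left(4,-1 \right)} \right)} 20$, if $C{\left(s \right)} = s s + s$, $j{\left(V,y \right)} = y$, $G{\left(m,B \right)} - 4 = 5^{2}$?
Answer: $676$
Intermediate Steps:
$G{\left(m,B \right)} = 29$ ($G{\left(m,B \right)} = 4 + 5^{2} = 4 + 25 = 29$)
$C{\left(s \right)} = s + s^{2}$ ($C{\left(s \right)} = s^{2} + s = s + s^{2}$)
$T = 676$ ($T = \left(29 - 3\right)^{2} = 26^{2} = 676$)
$T + C{\left(j{\left(4,-1 \right)} \right)} 20 = 676 + - (1 - 1) 20 = 676 + \left(-1\right) 0 \cdot 20 = 676 + 0 \cdot 20 = 676 + 0 = 676$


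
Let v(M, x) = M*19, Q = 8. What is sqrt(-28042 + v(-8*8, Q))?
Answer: I*sqrt(29258) ≈ 171.05*I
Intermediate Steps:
v(M, x) = 19*M
sqrt(-28042 + v(-8*8, Q)) = sqrt(-28042 + 19*(-8*8)) = sqrt(-28042 + 19*(-64)) = sqrt(-28042 - 1216) = sqrt(-29258) = I*sqrt(29258)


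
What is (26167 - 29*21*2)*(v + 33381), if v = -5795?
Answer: 688243114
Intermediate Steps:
(26167 - 29*21*2)*(v + 33381) = (26167 - 29*21*2)*(-5795 + 33381) = (26167 - 609*2)*27586 = (26167 - 1218)*27586 = 24949*27586 = 688243114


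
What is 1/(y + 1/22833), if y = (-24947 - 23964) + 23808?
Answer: -22833/573176798 ≈ -3.9836e-5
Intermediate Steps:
y = -25103 (y = -48911 + 23808 = -25103)
1/(y + 1/22833) = 1/(-25103 + 1/22833) = 1/(-573176798/22833) = -22833/573176798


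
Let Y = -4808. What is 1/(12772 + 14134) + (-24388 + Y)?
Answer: -785547575/26906 ≈ -29196.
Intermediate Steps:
1/(12772 + 14134) + (-24388 + Y) = 1/(12772 + 14134) + (-24388 - 4808) = 1/26906 - 29196 = -785547575/26906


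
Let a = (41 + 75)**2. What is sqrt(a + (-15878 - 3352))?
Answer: I*sqrt(5774) ≈ 75.987*I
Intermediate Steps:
a = 13456 (a = 116**2 = 13456)
sqrt(a + (-15878 - 3352)) = sqrt(13456 + (-15878 - 3352)) = sqrt(13456 - 19230) = sqrt(-5774) = I*sqrt(5774)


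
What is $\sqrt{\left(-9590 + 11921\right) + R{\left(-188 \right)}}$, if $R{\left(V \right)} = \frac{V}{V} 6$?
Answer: $\sqrt{2337} \approx 48.343$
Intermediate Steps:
$R{\left(V \right)} = 6$ ($R{\left(V \right)} = 1 \cdot 6 = 6$)
$\sqrt{\left(-9590 + 11921\right) + R{\left(-188 \right)}} = \sqrt{\left(-9590 + 11921\right) + 6} = \sqrt{2331 + 6} = \sqrt{2337}$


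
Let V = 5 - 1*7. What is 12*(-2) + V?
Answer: -26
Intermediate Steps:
V = -2 (V = 5 - 7 = -2)
12*(-2) + V = 12*(-2) - 2 = -24 - 2 = -26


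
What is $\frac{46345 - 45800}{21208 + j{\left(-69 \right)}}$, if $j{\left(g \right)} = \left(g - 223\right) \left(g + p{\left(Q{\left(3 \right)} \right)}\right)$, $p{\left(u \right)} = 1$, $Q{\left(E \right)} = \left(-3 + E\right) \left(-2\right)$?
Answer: $\frac{545}{41064} \approx 0.013272$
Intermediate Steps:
$Q{\left(E \right)} = 6 - 2 E$
$j{\left(g \right)} = \left(1 + g\right) \left(-223 + g\right)$ ($j{\left(g \right)} = \left(g - 223\right) \left(g + 1\right) = \left(-223 + g\right) \left(1 + g\right) = \left(1 + g\right) \left(-223 + g\right)$)
$\frac{46345 - 45800}{21208 + j{\left(-69 \right)}} = \frac{46345 - 45800}{21208 - \left(-15095 - 4761\right)} = \frac{545}{21208 + \left(-223 + 4761 + 15318\right)} = \frac{545}{21208 + 19856} = \frac{545}{41064}$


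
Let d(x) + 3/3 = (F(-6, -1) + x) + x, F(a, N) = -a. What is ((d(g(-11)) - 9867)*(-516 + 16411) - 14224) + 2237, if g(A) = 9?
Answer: -156482367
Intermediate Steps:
d(x) = 5 + 2*x (d(x) = -1 + ((-1*(-6) + x) + x) = -1 + ((6 + x) + x) = -1 + (6 + 2*x) = 5 + 2*x)
((d(g(-11)) - 9867)*(-516 + 16411) - 14224) + 2237 = (((5 + 2*9) - 9867)*(-516 + 16411) - 14224) + 2237 = (((5 + 18) - 9867)*15895 - 14224) + 2237 = ((23 - 9867)*15895 - 14224) + 2237 = (-9844*15895 - 14224) + 2237 = (-156470380 - 14224) + 2237 = -156484604 + 2237 = -156482367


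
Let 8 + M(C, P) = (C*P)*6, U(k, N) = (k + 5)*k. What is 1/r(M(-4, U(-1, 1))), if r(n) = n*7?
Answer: 1/616 ≈ 0.0016234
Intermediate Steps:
U(k, N) = k*(5 + k) (U(k, N) = (5 + k)*k = k*(5 + k))
M(C, P) = -8 + 6*C*P (M(C, P) = -8 + (C*P)*6 = -8 + 6*C*P)
r(n) = 7*n
1/r(M(-4, U(-1, 1))) = 1/(7*(-8 + 6*(-4)*(-(5 - 1)))) = 1/(7*(-8 + 6*(-4)*(-1*4))) = 1/(7*(-8 + 6*(-4)*(-4))) = 1/(7*(-8 + 96)) = 1/(7*88) = 1/616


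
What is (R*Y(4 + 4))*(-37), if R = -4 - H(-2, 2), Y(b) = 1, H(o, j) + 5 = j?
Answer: 37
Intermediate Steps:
H(o, j) = -5 + j
R = -1 (R = -4 - (-5 + 2) = -4 - 1*(-3) = -4 + 3 = -1)
(R*Y(4 + 4))*(-37) = -1*1*(-37) = -1*(-37) = 37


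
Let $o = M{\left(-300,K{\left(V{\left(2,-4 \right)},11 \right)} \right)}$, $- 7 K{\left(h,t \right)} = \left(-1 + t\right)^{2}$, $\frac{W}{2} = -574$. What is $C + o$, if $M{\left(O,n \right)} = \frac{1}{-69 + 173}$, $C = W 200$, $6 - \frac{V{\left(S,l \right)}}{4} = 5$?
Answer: $- \frac{23878399}{104} \approx -2.296 \cdot 10^{5}$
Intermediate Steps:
$W = -1148$ ($W = 2 \left(-574\right) = -1148$)
$V{\left(S,l \right)} = 4$ ($V{\left(S,l \right)} = 24 - 20 = 4$)
$K{\left(h,t \right)} = - \frac{\left(-1 + t\right)^{2}}{7}$
$C = -229600$ ($C = \left(-1148\right) 200 = -229600$)
$M{\left(O,n \right)} = \frac{1}{104}$
$o = \frac{1}{104} \approx 0.0096154$
$C + o = -229600 + \frac{1}{104} = - \frac{23878399}{104}$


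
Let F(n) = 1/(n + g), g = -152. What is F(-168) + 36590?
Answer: 11708799/320 ≈ 36590.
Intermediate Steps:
F(n) = 1/(-152 + n) (F(n) = 1/(n - 152) = 1/(-152 + n))
F(-168) + 36590 = 1/(-152 - 168) + 36590 = 1/(-320) + 36590 = -1/320 + 36590 = 11708799/320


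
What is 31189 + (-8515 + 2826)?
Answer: 25500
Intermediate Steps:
31189 + (-8515 + 2826) = 31189 - 5689 = 25500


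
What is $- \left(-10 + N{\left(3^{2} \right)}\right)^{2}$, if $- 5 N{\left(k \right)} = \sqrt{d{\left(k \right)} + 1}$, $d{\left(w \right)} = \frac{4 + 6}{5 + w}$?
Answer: $- \frac{17512}{175} - \frac{8 \sqrt{21}}{7} \approx -105.31$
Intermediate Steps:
$d{\left(w \right)} = \frac{10}{5 + w}$
$N{\left(k \right)} = - \frac{\sqrt{1 + \frac{10}{5 + k}}}{5}$ ($N{\left(k \right)} = - \frac{\sqrt{\frac{10}{5 + k} + 1}}{5} = - \frac{\sqrt{1 + \frac{10}{5 + k}}}{5}$)
$- \left(-10 + N{\left(3^{2} \right)}\right)^{2} = - \left(-10 - \frac{\sqrt{\frac{15 + 3^{2}}{5 + 3^{2}}}}{5}\right)^{2} = - \left(-10 - \frac{\sqrt{\frac{15 + 9}{5 + 9}}}{5}\right)^{2} = - \left(-10 - \frac{\sqrt{\frac{1}{14} \cdot 24}}{5}\right)^{2} = - \left(-10 - \frac{\sqrt{\frac{12}{7}}}{5}\right)^{2} = - \left(-10 - \frac{\frac{2}{7} \sqrt{21}}{5}\right)^{2} = - \left(-10 - \frac{2 \sqrt{21}}{35}\right)^{2}$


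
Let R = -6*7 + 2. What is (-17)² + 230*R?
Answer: -8911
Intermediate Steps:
R = -40 (R = -42 + 2 = -40)
(-17)² + 230*R = (-17)² + 230*(-40) = 289 - 9200 = -8911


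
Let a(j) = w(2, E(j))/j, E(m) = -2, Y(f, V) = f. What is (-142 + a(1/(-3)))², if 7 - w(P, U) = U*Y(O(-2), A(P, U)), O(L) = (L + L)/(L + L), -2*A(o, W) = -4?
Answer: 28561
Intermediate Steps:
A(o, W) = 2 (A(o, W) = -½*(-4) = 2)
O(L) = 1 (O(L) = (2*L)/((2*L)) = (2*L)*(1/(2*L)) = 1)
w(P, U) = 7 - U
a(j) = 9/j (a(j) = (7 - 1*(-2))/j = (7 + 2)/j = 9/j)
(-142 + a(1/(-3)))² = (-142 + 9/(1/(-3)))² = (-142 + 9/(-⅓))² = (-142 + 9*(-3))² = (-142 - 27)² = (-169)² = 28561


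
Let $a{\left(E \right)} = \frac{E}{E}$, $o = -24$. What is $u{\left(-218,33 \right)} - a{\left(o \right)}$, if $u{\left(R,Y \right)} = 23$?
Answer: $22$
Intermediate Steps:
$a{\left(E \right)} = 1$
$u{\left(-218,33 \right)} - a{\left(o \right)} = 23 - 1 = 22$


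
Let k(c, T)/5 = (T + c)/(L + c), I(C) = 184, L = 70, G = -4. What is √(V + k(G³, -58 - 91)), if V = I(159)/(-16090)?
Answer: 3*I*√5106177590/16090 ≈ 13.323*I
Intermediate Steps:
V = -92/8045 (V = 184/(-16090) = 184*(-1/16090) = -92/8045 ≈ -0.011436)
k(c, T) = 5*(T + c)/(70 + c) (k(c, T) = 5*((T + c)/(70 + c)) = 5*(T + c)/(70 + c))
√(V + k(G³, -58 - 91)) = √(-92/8045 + 5*((-58 - 91) + (-4)³)/(70 + (-4)³)) = √(-92/8045 + 5*(-149 - 64)/(70 - 64)) = √(-92/8045 + 5*(-213)/6) = √(-92/8045 + 5*(⅙)*(-213)) = √(-92/8045 - 355/2) = √(-2856159/16090) = 3*I*√5106177590/16090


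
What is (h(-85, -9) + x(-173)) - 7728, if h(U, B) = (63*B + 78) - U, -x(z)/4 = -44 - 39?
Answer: -7800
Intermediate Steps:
x(z) = 332 (x(z) = -4*(-44 - 39) = -4*(-83) = 332)
h(U, B) = 78 - U + 63*B (h(U, B) = (78 + 63*B) - U = 78 - U + 63*B)
(h(-85, -9) + x(-173)) - 7728 = ((78 - 1*(-85) + 63*(-9)) + 332) - 7728 = ((78 + 85 - 567) + 332) - 7728 = (-404 + 332) - 7728 = -72 - 7728 = -7800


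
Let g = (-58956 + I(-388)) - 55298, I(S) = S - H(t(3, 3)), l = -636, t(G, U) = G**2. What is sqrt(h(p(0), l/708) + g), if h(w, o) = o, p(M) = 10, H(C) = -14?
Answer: I*sqrt(399023195)/59 ≈ 338.57*I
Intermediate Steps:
I(S) = 14 + S (I(S) = S - 1*(-14) = S + 14 = 14 + S)
g = -114628 (g = (-58956 + (14 - 388)) - 55298 = (-58956 - 374) - 55298 = -59330 - 55298 = -114628)
sqrt(h(p(0), l/708) + g) = sqrt(-636/708 - 114628) = sqrt(-636*1/708 - 114628) = sqrt(-53/59 - 114628) = sqrt(-6763105/59) = I*sqrt(399023195)/59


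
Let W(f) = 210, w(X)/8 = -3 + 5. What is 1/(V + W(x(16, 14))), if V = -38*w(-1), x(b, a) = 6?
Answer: -1/398 ≈ -0.0025126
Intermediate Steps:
w(X) = 16 (w(X) = 8*(-3 + 5) = 8*2 = 16)
V = -608 (V = -38*16 = -608)
1/(V + W(x(16, 14))) = 1/(-608 + 210) = 1/(-398) = -1/398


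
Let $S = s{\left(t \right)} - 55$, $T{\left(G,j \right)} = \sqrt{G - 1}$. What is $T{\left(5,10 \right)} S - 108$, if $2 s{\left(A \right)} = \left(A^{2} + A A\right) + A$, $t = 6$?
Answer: $-140$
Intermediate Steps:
$s{\left(A \right)} = A^{2} + \frac{A}{2}$ ($s{\left(A \right)} = \frac{\left(A^{2} + A A\right) + A}{2} = \frac{\left(A^{2} + A^{2}\right) + A}{2} = \frac{2 A^{2} + A}{2} = \frac{A + 2 A^{2}}{2} = A^{2} + \frac{A}{2}$)
$T{\left(G,j \right)} = \sqrt{-1 + G}$
$S = -16$ ($S = 6 \left(\frac{1}{2} + 6\right) - 55 = 6 \cdot \frac{13}{2} - 55 = 39 - 55 = -16$)
$T{\left(5,10 \right)} S - 108 = \sqrt{-1 + 5} \left(-16\right) - 108 = \sqrt{4} \left(-16\right) - 108 = 2 \left(-16\right) - 108 = -32 - 108 = -140$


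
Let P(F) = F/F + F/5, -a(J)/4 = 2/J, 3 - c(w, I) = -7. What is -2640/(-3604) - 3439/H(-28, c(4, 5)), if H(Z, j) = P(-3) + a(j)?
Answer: 15494015/1802 ≈ 8598.2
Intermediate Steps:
c(w, I) = 10 (c(w, I) = 3 - 1*(-7) = 3 + 7 = 10)
a(J) = -8/J
P(F) = 1 + F/5 (P(F) = 1 + F*(1/5) = 1 + F/5)
H(Z, j) = 2/5 - 8/j (H(Z, j) = (1 + (1/5)*(-3)) - 8/j = (1 - 3/5) - 8/j = 2/5 - 8/j)
-2640/(-3604) - 3439/H(-28, c(4, 5)) = -2640/(-3604) - 3439/(2/5 - 8/10) = -2640*(-1/3604) - 3439/(2/5 - 8*1/10) = 660/901 - 3439/(2/5 - 4/5) = 660/901 - 3439/(-2/5) = 660/901 - 3439*(-5/2) = 660/901 + 17195/2 = 15494015/1802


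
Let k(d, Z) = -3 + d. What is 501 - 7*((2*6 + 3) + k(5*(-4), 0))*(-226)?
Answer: -12155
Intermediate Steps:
501 - 7*((2*6 + 3) + k(5*(-4), 0))*(-226) = 501 - 7*((2*6 + 3) + (-3 + 5*(-4)))*(-226) = 501 - 7*((12 + 3) + (-3 - 20))*(-226) = 501 - 7*(15 - 23)*(-226) = 501 - 7*(-8)*(-226) = 501 + 56*(-226) = 501 - 12656 = -12155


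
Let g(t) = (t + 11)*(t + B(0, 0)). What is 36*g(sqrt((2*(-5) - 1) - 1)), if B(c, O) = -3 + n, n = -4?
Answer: -3204 + 288*I*sqrt(3) ≈ -3204.0 + 498.83*I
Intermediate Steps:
B(c, O) = -7 (B(c, O) = -3 - 4 = -7)
g(t) = (-7 + t)*(11 + t) (g(t) = (t + 11)*(t - 7) = (11 + t)*(-7 + t) = (-7 + t)*(11 + t))
36*g(sqrt((2*(-5) - 1) - 1)) = 36*(-77 + (sqrt((2*(-5) - 1) - 1))**2 + 4*sqrt((2*(-5) - 1) - 1)) = 36*(-77 + (sqrt((-10 - 1) - 1))**2 + 4*sqrt((-10 - 1) - 1)) = 36*(-77 + (sqrt(-11 - 1))**2 + 4*sqrt(-11 - 1)) = 36*(-77 + (sqrt(-12))**2 + 4*sqrt(-12)) = 36*(-77 + (2*I*sqrt(3))**2 + 4*(2*I*sqrt(3))) = 36*(-77 - 12 + 8*I*sqrt(3)) = 36*(-89 + 8*I*sqrt(3)) = -3204 + 288*I*sqrt(3)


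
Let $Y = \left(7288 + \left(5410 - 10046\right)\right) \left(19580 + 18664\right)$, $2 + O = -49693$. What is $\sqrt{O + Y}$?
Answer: $\sqrt{101373393} \approx 10068.0$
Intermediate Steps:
$O = -49695$ ($O = -2 - 49693 = -49695$)
$Y = 101423088$ ($Y = \left(7288 - 4636\right) 38244 = 2652 \cdot 38244 = 101423088$)
$\sqrt{O + Y} = \sqrt{-49695 + 101423088} = \sqrt{101373393}$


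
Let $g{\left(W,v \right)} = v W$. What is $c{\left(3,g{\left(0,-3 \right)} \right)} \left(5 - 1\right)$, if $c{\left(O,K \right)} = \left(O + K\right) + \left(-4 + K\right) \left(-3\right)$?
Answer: $60$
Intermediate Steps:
$g{\left(W,v \right)} = W v$
$c{\left(O,K \right)} = 12 + O - 2 K$ ($c{\left(O,K \right)} = \left(K + O\right) - \left(-12 + 3 K\right) = 12 + O - 2 K$)
$c{\left(3,g{\left(0,-3 \right)} \right)} \left(5 - 1\right) = \left(12 + 3 - 2 \cdot 0 \left(-3\right)\right) \left(5 - 1\right) = \left(12 + 3 - 0\right) 4 = \left(12 + 3 + 0\right) 4 = 15 \cdot 4 = 60$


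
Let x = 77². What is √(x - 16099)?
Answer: 3*I*√1130 ≈ 100.85*I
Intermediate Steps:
x = 5929
√(x - 16099) = √(5929 - 16099) = √(-10170) = 3*I*√1130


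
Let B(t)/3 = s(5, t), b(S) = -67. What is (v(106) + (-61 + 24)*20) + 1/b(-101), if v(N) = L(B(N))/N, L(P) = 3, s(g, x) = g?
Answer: -5255385/7102 ≈ -739.99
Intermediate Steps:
B(t) = 15 (B(t) = 3*5 = 15)
v(N) = 3/N
(v(106) + (-61 + 24)*20) + 1/b(-101) = (3/106 + (-61 + 24)*20) + 1/(-67) = (3*(1/106) - 37*20) - 1/67 = (3/106 - 740) - 1/67 = -78437/106 - 1/67 = -5255385/7102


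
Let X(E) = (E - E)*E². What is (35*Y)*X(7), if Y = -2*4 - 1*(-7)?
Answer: 0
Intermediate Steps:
X(E) = 0 (X(E) = 0*E² = 0)
Y = -1 (Y = -8 + 7 = -1)
(35*Y)*X(7) = (35*(-1))*0 = -35*0 = 0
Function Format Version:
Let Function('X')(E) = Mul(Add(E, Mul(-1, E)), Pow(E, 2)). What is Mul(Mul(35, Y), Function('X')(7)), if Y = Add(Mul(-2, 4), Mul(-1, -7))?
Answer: 0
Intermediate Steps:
Function('X')(E) = 0 (Function('X')(E) = Mul(0, Pow(E, 2)) = 0)
Y = -1 (Y = Add(-8, 7) = -1)
Mul(Mul(35, Y), Function('X')(7)) = Mul(Mul(35, -1), 0) = Mul(-35, 0) = 0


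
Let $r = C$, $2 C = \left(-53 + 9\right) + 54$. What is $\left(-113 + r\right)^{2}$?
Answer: $11664$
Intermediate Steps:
$C = 5$ ($C = \frac{\left(-53 + 9\right) + 54}{2} = \frac{-44 + 54}{2} = \frac{1}{2} \cdot 10 = 5$)
$r = 5$
$\left(-113 + r\right)^{2} = \left(-113 + 5\right)^{2} = \left(-108\right)^{2} = 11664$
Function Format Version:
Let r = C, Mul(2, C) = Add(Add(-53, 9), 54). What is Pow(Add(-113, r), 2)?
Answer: 11664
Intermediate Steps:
C = 5 (C = Mul(Rational(1, 2), Add(Add(-53, 9), 54)) = Mul(Rational(1, 2), Add(-44, 54)) = Mul(Rational(1, 2), 10) = 5)
r = 5
Pow(Add(-113, r), 2) = Pow(Add(-113, 5), 2) = Pow(-108, 2) = 11664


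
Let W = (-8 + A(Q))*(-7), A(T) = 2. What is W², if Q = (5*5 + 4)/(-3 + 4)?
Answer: 1764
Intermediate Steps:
Q = 29 (Q = (25 + 4)/1 = 29*1 = 29)
W = 42 (W = (-8 + 2)*(-7) = -6*(-7) = 42)
W² = 42² = 1764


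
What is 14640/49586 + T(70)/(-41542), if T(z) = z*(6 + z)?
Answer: 86094340/514975403 ≈ 0.16718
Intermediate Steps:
14640/49586 + T(70)/(-41542) = 14640/49586 + (70*(6 + 70))/(-41542) = 14640*(1/49586) + (70*76)*(-1/41542) = 7320/24793 + 5320*(-1/41542) = 7320/24793 - 2660/20771 = 86094340/514975403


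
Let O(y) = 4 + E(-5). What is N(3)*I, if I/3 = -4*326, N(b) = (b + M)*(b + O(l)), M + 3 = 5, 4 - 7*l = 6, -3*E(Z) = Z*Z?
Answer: 26080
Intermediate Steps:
E(Z) = -Z²/3 (E(Z) = -Z*Z/3 = -Z²/3)
l = -2/7 (l = 4/7 - ⅐*6 = 4/7 - 6/7 = -2/7 ≈ -0.28571)
O(y) = -13/3 (O(y) = 4 - ⅓*(-5)² = 4 - ⅓*25 = 4 - 25/3 = -13/3)
M = 2 (M = -3 + 5 = 2)
N(b) = (2 + b)*(-13/3 + b) (N(b) = (b + 2)*(b - 13/3) = (2 + b)*(-13/3 + b))
I = -3912 (I = 3*(-4*326) = 3*(-1304) = -3912)
N(3)*I = (-26/3 + 3² - 7/3*3)*(-3912) = (-26/3 + 9 - 7)*(-3912) = -20/3*(-3912) = 26080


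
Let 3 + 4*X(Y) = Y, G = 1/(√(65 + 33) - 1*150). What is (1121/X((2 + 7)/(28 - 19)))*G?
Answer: 168150/11201 + 7847*√2/11201 ≈ 16.003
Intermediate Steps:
G = 1/(-150 + 7*√2) (G = 1/(√98 - 150) = 1/(7*√2 - 150) = 1/(-150 + 7*√2) ≈ -0.0071377)
X(Y) = -¾ + Y/4
(1121/X((2 + 7)/(28 - 19)))*G = (1121/(-¾ + ((2 + 7)/(28 - 19))/4))*(-75/11201 - 7*√2/22402) = (1121/(-¾ + (9/9)/4))*(-75/11201 - 7*√2/22402) = (1121/(-¾ + (9*(⅑))/4))*(-75/11201 - 7*√2/22402) = (1121/(-¾ + (¼)*1))*(-75/11201 - 7*√2/22402) = (1121/(-¾ + ¼))*(-75/11201 - 7*√2/22402) = (1121/(-½))*(-75/11201 - 7*√2/22402) = (1121*(-2))*(-75/11201 - 7*√2/22402) = -2242*(-75/11201 - 7*√2/22402) = 168150/11201 + 7847*√2/11201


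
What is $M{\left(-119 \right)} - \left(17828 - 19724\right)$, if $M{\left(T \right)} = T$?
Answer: $1777$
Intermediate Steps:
$M{\left(-119 \right)} - \left(17828 - 19724\right) = -119 - \left(17828 - 19724\right) = -119 - -1896 = -119 + 1896 = 1777$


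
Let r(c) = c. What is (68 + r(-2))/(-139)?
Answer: -66/139 ≈ -0.47482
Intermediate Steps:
(68 + r(-2))/(-139) = (68 - 2)/(-139) = 66*(-1/139) = -66/139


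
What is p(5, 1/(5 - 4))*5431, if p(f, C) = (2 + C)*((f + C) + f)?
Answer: 179223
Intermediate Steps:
p(f, C) = (2 + C)*(C + 2*f) (p(f, C) = (2 + C)*((C + f) + f) = (2 + C)*(C + 2*f))
p(5, 1/(5 - 4))*5431 = ((1/(5 - 4))² + 2/(5 - 4) + 4*5 + 2*5/(5 - 4))*5431 = ((1/1)² + 2/1 + 20 + 2*5/1)*5431 = (1² + 2*1 + 20 + 2*1*5)*5431 = (1 + 2 + 20 + 10)*5431 = 33*5431 = 179223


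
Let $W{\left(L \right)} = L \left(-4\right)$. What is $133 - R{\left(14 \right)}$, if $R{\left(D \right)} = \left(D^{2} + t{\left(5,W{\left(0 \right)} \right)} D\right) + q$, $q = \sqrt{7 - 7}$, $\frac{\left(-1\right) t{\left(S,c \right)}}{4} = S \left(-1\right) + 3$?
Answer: $-175$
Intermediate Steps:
$W{\left(L \right)} = - 4 L$
$t{\left(S,c \right)} = -12 + 4 S$ ($t{\left(S,c \right)} = - 4 \left(S \left(-1\right) + 3\right) = - 4 \left(- S + 3\right) = - 4 \left(3 - S\right) = -12 + 4 S$)
$q = 0$ ($q = \sqrt{0} = 0$)
$R{\left(D \right)} = D^{2} + 8 D$ ($R{\left(D \right)} = \left(D^{2} + \left(-12 + 4 \cdot 5\right) D\right) + 0 = \left(D^{2} + \left(-12 + 20\right) D\right) + 0 = \left(D^{2} + 8 D\right) + 0 = D^{2} + 8 D$)
$133 - R{\left(14 \right)} = 133 - 14 \left(8 + 14\right) = 133 - 14 \cdot 22 = 133 - 308 = -175$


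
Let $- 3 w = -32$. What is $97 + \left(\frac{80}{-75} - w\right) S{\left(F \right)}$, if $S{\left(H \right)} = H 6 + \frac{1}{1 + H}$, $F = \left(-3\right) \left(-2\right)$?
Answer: $- \frac{34343}{105} \approx -327.08$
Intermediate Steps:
$w = \frac{32}{3}$ ($w = \left(- \frac{1}{3}\right) \left(-32\right) = \frac{32}{3} \approx 10.667$)
$F = 6$
$S{\left(H \right)} = \frac{1}{1 + H} + 6 H$ ($S{\left(H \right)} = 6 H + \frac{1}{1 + H} = \frac{1}{1 + H} + 6 H$)
$97 + \left(\frac{80}{-75} - w\right) S{\left(F \right)} = 97 + \left(\frac{80}{-75} - \frac{32}{3}\right) \frac{1 + 6 \cdot 6 + 6 \cdot 6^{2}}{1 + 6} = 97 + \left(80 \left(- \frac{1}{75}\right) - \frac{32}{3}\right) \frac{1 + 36 + 6 \cdot 36}{7} = 97 + \left(- \frac{16}{15} - \frac{32}{3}\right) \frac{1 + 36 + 216}{7} = 97 - \frac{176 \cdot \frac{1}{7} \cdot 253}{15} = 97 - \frac{44528}{105} = - \frac{34343}{105}$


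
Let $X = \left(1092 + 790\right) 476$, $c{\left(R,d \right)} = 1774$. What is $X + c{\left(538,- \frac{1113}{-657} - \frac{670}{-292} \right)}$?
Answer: $897606$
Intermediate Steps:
$X = 895832$ ($X = 1882 \cdot 476 = 895832$)
$X + c{\left(538,- \frac{1113}{-657} - \frac{670}{-292} \right)} = 895832 + 1774 = 897606$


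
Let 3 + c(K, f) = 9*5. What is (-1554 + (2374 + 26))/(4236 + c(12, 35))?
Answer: 141/713 ≈ 0.19776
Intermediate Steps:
c(K, f) = 42 (c(K, f) = -3 + 9*5 = -3 + 45 = 42)
(-1554 + (2374 + 26))/(4236 + c(12, 35)) = (-1554 + (2374 + 26))/(4236 + 42) = (-1554 + 2400)/4278 = 846*(1/4278) = 141/713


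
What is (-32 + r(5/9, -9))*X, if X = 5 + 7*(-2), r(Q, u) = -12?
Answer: 396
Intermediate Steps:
X = -9 (X = 5 - 14 = -9)
(-32 + r(5/9, -9))*X = (-32 - 12)*(-9) = -44*(-9) = 396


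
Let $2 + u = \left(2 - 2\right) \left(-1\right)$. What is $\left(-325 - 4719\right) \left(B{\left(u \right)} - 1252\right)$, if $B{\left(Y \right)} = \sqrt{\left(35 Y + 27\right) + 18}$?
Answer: $6315088 - 25220 i \approx 6.3151 \cdot 10^{6} - 25220.0 i$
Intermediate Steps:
$u = -2$ ($u = -2 + \left(2 - 2\right) \left(-1\right) = -2 + 0 \left(-1\right) = -2 + 0 = -2$)
$B{\left(Y \right)} = \sqrt{45 + 35 Y}$ ($B{\left(Y \right)} = \sqrt{\left(27 + 35 Y\right) + 18} = \sqrt{45 + 35 Y}$)
$\left(-325 - 4719\right) \left(B{\left(u \right)} - 1252\right) = \left(-325 - 4719\right) \left(\sqrt{45 + 35 \left(-2\right)} - 1252\right) = - 5044 \left(\sqrt{45 - 70} - 1252\right) = - 5044 \left(\sqrt{-25} - 1252\right) = - 5044 \left(5 i - 1252\right) = - 5044 \left(-1252 + 5 i\right) = 6315088 - 25220 i$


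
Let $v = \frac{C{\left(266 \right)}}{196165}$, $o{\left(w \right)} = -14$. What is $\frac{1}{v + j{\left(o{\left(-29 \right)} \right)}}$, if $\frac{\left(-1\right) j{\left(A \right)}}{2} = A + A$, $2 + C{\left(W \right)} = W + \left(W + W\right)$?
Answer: $\frac{196165}{10986036} \approx 0.017856$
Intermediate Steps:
$C{\left(W \right)} = -2 + 3 W$ ($C{\left(W \right)} = -2 + \left(W + \left(W + W\right)\right) = -2 + \left(W + 2 W\right) = -2 + 3 W$)
$j{\left(A \right)} = - 4 A$ ($j{\left(A \right)} = - 2 \left(A + A\right) = - 2 \cdot 2 A = - 4 A$)
$v = \frac{796}{196165}$ ($v = \frac{-2 + 3 \cdot 266}{196165} = \left(-2 + 798\right) \frac{1}{196165} = 796 \cdot \frac{1}{196165} = \frac{796}{196165} \approx 0.0040578$)
$\frac{1}{v + j{\left(o{\left(-29 \right)} \right)}} = \frac{1}{\frac{796}{196165} - -56} = \frac{1}{\frac{796}{196165} + 56} = \frac{1}{\frac{10986036}{196165}} = \frac{196165}{10986036}$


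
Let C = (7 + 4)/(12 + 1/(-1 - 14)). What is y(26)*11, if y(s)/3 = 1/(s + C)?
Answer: 5907/4819 ≈ 1.2258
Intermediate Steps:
C = 165/179 (C = 11/(12 + 1/(-15)) = 11/(12 - 1/15) = 11/(179/15) = 11*(15/179) = 165/179 ≈ 0.92179)
y(s) = 3/(165/179 + s) (y(s) = 3/(s + 165/179) = 3/(165/179 + s))
y(26)*11 = (537/(165 + 179*26))*11 = (537/(165 + 4654))*11 = (537/4819)*11 = 5907/4819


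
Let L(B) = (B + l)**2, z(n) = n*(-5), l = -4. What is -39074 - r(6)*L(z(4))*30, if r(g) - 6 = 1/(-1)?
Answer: -125474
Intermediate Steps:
r(g) = 5 (r(g) = 6 + 1/(-1) = 6 - 1 = 5)
z(n) = -5*n
L(B) = (-4 + B)**2 (L(B) = (B - 4)**2 = (-4 + B)**2)
-39074 - r(6)*L(z(4))*30 = -39074 - 5*(-4 - 5*4)**2*30 = -39074 - 5*(-4 - 20)**2*30 = -39074 - 5*(-24)**2*30 = -39074 - 5*576*30 = -39074 - 2880*30 = -39074 - 1*86400 = -39074 - 86400 = -125474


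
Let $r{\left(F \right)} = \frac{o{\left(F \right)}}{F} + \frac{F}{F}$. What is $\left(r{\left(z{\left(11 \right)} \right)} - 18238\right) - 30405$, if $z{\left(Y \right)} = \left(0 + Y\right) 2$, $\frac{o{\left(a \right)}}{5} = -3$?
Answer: $- \frac{1070139}{22} \approx -48643.0$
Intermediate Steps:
$o{\left(a \right)} = -15$ ($o{\left(a \right)} = 5 \left(-3\right) = -15$)
$z{\left(Y \right)} = 2 Y$ ($z{\left(Y \right)} = Y 2 = 2 Y$)
$r{\left(F \right)} = 1 - \frac{15}{F}$ ($r{\left(F \right)} = - \frac{15}{F} + \frac{F}{F} = - \frac{15}{F} + 1 = 1 - \frac{15}{F}$)
$\left(r{\left(z{\left(11 \right)} \right)} - 18238\right) - 30405 = \left(\frac{-15 + 2 \cdot 11}{2 \cdot 11} - 18238\right) - 30405 = \left(\frac{-15 + 22}{22} - 18238\right) - 30405 = \left(\frac{1}{22} \cdot 7 - 18238\right) - 30405 = \left(\frac{7}{22} - 18238\right) - 30405 = - \frac{401229}{22} - 30405 = - \frac{1070139}{22}$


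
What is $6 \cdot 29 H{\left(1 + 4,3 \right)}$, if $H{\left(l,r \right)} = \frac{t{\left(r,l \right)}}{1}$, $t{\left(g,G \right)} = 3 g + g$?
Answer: $2088$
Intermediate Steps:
$t{\left(g,G \right)} = 4 g$
$H{\left(l,r \right)} = 4 r$ ($H{\left(l,r \right)} = \frac{4 r}{1} = 4 r 1 = 4 r$)
$6 \cdot 29 H{\left(1 + 4,3 \right)} = 6 \cdot 29 \cdot 4 \cdot 3 = 174 \cdot 12 = 2088$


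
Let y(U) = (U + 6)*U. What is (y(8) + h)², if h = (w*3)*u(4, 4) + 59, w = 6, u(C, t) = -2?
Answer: 18225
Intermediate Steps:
y(U) = U*(6 + U) (y(U) = (6 + U)*U = U*(6 + U))
h = 23 (h = (6*3)*(-2) + 59 = 18*(-2) + 59 = -36 + 59 = 23)
(y(8) + h)² = (8*(6 + 8) + 23)² = (8*14 + 23)² = (112 + 23)² = 135² = 18225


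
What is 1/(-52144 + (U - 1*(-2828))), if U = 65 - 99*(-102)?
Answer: -1/39153 ≈ -2.5541e-5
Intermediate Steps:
U = 10163 (U = 65 + 10098 = 10163)
1/(-52144 + (U - 1*(-2828))) = 1/(-52144 + (10163 - 1*(-2828))) = 1/(-52144 + (10163 + 2828)) = 1/(-52144 + 12991) = 1/(-39153) = -1/39153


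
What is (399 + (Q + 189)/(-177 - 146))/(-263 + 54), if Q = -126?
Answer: -128814/67507 ≈ -1.9082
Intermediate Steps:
(399 + (Q + 189)/(-177 - 146))/(-263 + 54) = (399 + (-126 + 189)/(-177 - 146))/(-263 + 54) = (399 + 63/(-323))/(-209) = (399 + 63*(-1/323))*(-1/209) = (399 - 63/323)*(-1/209) = (128814/323)*(-1/209) = -128814/67507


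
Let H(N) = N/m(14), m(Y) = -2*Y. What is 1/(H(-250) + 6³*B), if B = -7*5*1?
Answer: -14/105715 ≈ -0.00013243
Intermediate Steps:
H(N) = -N/28 (H(N) = N/((-2*14)) = N/(-28) = N*(-1/28) = -N/28)
B = -35 (B = -35*1 = -35)
1/(H(-250) + 6³*B) = 1/(-1/28*(-250) + 6³*(-35)) = 1/(125/14 + 216*(-35)) = 1/(125/14 - 7560) = 1/(-105715/14) = -14/105715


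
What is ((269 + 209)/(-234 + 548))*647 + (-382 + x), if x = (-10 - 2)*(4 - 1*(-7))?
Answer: 73935/157 ≈ 470.92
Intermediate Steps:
x = -132 (x = -12*(4 + 7) = -12*11 = -132)
((269 + 209)/(-234 + 548))*647 + (-382 + x) = ((269 + 209)/(-234 + 548))*647 + (-382 - 132) = (478/314)*647 - 514 = (478*(1/314))*647 - 514 = (239/157)*647 - 514 = 154633/157 - 514 = 73935/157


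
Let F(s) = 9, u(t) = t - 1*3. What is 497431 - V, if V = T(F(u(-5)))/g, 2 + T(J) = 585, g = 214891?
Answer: 106893444438/214891 ≈ 4.9743e+5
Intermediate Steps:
u(t) = -3 + t (u(t) = t - 3 = -3 + t)
T(J) = 583 (T(J) = -2 + 585 = 583)
V = 583/214891 ≈ 0.0027130
497431 - V = 497431 - 1*583/214891 = 497431 - 583/214891 = 106893444438/214891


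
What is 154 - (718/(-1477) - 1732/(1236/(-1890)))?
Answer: -379408702/152131 ≈ -2494.0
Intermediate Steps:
154 - (718/(-1477) - 1732/(1236/(-1890))) = 154 - (718*(-1/1477) - 1732/(1236*(-1/1890))) = 154 - (-718/1477 - 1732/(-206/315)) = 154 - (-718/1477 - 1732*(-315/206)) = 154 - (-718/1477 + 272790/103) = 154 - 1*402836876/152131 = 154 - 402836876/152131 = -379408702/152131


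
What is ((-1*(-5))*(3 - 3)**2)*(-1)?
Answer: 0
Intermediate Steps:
((-1*(-5))*(3 - 3)**2)*(-1) = (5*0**2)*(-1) = (5*0)*(-1) = 0*(-1) = 0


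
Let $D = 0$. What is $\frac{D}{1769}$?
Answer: $0$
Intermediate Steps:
$\frac{D}{1769} = \frac{1}{1769} \cdot 0 = 0$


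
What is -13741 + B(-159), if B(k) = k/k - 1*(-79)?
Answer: -13661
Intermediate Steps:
B(k) = 80 (B(k) = 1 + 79 = 80)
-13741 + B(-159) = -13741 + 80 = -13661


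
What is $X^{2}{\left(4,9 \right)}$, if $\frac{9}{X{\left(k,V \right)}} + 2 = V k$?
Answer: $\frac{81}{1156} \approx 0.070069$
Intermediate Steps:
$X{\left(k,V \right)} = \frac{9}{-2 + V k}$
$X^{2}{\left(4,9 \right)} = \left(\frac{9}{-2 + 9 \cdot 4}\right)^{2} = \left(\frac{9}{-2 + 36}\right)^{2} = \left(\frac{9}{34}\right)^{2} = \frac{81}{1156}$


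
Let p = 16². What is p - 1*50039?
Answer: -49783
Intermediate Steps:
p = 256
p - 1*50039 = 256 - 1*50039 = 256 - 50039 = -49783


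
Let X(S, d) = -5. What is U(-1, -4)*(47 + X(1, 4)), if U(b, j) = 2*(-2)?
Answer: -168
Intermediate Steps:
U(b, j) = -4
U(-1, -4)*(47 + X(1, 4)) = -4*(47 - 5) = -4*42 = -168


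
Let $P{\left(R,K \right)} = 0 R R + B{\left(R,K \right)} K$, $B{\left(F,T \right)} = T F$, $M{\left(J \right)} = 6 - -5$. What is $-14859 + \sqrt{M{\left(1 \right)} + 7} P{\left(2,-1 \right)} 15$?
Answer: $-14859 + 90 \sqrt{2} \approx -14732.0$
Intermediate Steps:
$M{\left(J \right)} = 11$ ($M{\left(J \right)} = 6 + 5 = 11$)
$B{\left(F,T \right)} = F T$
$P{\left(R,K \right)} = R K^{2}$ ($P{\left(R,K \right)} = 0 R R + R K K = 0 R + K R K = 0 + R K^{2} = R K^{2}$)
$-14859 + \sqrt{M{\left(1 \right)} + 7} P{\left(2,-1 \right)} 15 = -14859 + \sqrt{11 + 7} \cdot 2 \left(-1\right)^{2} \cdot 15 = -14859 + \sqrt{18} \cdot 2 \cdot 1 \cdot 15 = -14859 + 3 \sqrt{2} \cdot 2 \cdot 15 = -14859 + 6 \sqrt{2} \cdot 15 = -14859 + 90 \sqrt{2}$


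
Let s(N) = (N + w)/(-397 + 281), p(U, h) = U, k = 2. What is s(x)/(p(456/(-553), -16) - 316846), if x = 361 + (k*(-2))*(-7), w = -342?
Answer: 25991/20325090104 ≈ 1.2788e-6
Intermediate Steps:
x = 389 (x = 361 + (2*(-2))*(-7) = 361 - 4*(-7) = 361 + 28 = 389)
s(N) = 171/58 - N/116 (s(N) = (N - 342)/(-397 + 281) = (-342 + N)/(-116) = (-342 + N)*(-1/116) = 171/58 - N/116)
s(x)/(p(456/(-553), -16) - 316846) = (171/58 - 1/116*389)/(456/(-553) - 316846) = (171/58 - 389/116)/(456*(-1/553) - 316846) = -47/(116*(-456/553 - 316846)) = -47/(116*(-175216294/553)) = -47/116*(-553/175216294) = 25991/20325090104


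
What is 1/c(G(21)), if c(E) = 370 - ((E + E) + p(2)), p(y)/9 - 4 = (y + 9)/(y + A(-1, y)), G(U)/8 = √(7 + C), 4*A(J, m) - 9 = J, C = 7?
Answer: 4948/1472825 + 256*√14/1472825 ≈ 0.0040099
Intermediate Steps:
A(J, m) = 9/4 + J/4
G(U) = 8*√14 (G(U) = 8*√(7 + 7) = 8*√14)
p(y) = 36 + 9*(9 + y)/(2 + y) (p(y) = 36 + 9*((y + 9)/(y + (9/4 + (¼)*(-1)))) = 36 + 9*((9 + y)/(y + (9/4 - ¼))) = 36 + 9*((9 + y)/(y + 2)) = 36 + 9*((9 + y)/(2 + y)) = 36 + 9*(9 + y)/(2 + y))
c(E) = 1237/4 - 2*E (c(E) = 370 - ((E + E) + 9*(17 + 5*2)/(2 + 2)) = 370 - (2*E + 9*(17 + 10)/4) = 370 - (2*E + 9*(¼)*27) = 370 - (2*E + 243/4) = 370 - (243/4 + 2*E) = 370 + (-243/4 - 2*E) = 1237/4 - 2*E)
1/c(G(21)) = 1/(1237/4 - 16*√14)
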